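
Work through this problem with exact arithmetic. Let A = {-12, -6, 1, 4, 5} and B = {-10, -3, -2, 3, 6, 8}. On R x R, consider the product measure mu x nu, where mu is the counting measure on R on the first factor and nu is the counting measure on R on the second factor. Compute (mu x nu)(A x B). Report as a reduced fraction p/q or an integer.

For a measurable rectangle A x B, the product measure satisfies
  (mu x nu)(A x B) = mu(A) * nu(B).
  mu(A) = 5.
  nu(B) = 6.
  (mu x nu)(A x B) = 5 * 6 = 30.

30


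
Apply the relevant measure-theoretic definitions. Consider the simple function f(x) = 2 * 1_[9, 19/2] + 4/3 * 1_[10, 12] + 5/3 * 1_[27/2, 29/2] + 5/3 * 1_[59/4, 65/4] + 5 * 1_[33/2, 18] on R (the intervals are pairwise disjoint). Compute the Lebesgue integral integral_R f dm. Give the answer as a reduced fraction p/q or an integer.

For a simple function f = sum_i c_i * 1_{A_i} with disjoint A_i,
  integral f dm = sum_i c_i * m(A_i).
Lengths of the A_i:
  m(A_1) = 19/2 - 9 = 1/2.
  m(A_2) = 12 - 10 = 2.
  m(A_3) = 29/2 - 27/2 = 1.
  m(A_4) = 65/4 - 59/4 = 3/2.
  m(A_5) = 18 - 33/2 = 3/2.
Contributions c_i * m(A_i):
  (2) * (1/2) = 1.
  (4/3) * (2) = 8/3.
  (5/3) * (1) = 5/3.
  (5/3) * (3/2) = 5/2.
  (5) * (3/2) = 15/2.
Total: 1 + 8/3 + 5/3 + 5/2 + 15/2 = 46/3.

46/3


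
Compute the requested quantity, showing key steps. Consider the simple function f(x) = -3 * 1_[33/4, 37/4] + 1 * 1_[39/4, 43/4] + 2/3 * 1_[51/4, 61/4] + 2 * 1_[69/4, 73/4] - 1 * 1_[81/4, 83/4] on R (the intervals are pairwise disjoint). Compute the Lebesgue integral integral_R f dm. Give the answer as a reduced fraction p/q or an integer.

For a simple function f = sum_i c_i * 1_{A_i} with disjoint A_i,
  integral f dm = sum_i c_i * m(A_i).
Lengths of the A_i:
  m(A_1) = 37/4 - 33/4 = 1.
  m(A_2) = 43/4 - 39/4 = 1.
  m(A_3) = 61/4 - 51/4 = 5/2.
  m(A_4) = 73/4 - 69/4 = 1.
  m(A_5) = 83/4 - 81/4 = 1/2.
Contributions c_i * m(A_i):
  (-3) * (1) = -3.
  (1) * (1) = 1.
  (2/3) * (5/2) = 5/3.
  (2) * (1) = 2.
  (-1) * (1/2) = -1/2.
Total: -3 + 1 + 5/3 + 2 - 1/2 = 7/6.

7/6


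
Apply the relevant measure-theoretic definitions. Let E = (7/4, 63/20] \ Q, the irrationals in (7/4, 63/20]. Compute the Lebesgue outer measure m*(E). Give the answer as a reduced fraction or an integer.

The interval I = (7/4, 63/20] has m(I) = 63/20 - 7/4 = 7/5 (endpoints are measure-zero, so open/closed/half-open agree). Write I = (I cap Q) u (I \ Q). The rationals in I are countable, so m*(I cap Q) = 0 (cover each rational by intervals whose total length is arbitrarily small). By countable subadditivity m*(I) <= m*(I cap Q) + m*(I \ Q), hence m*(I \ Q) >= m(I) = 7/5. The reverse inequality m*(I \ Q) <= m*(I) = 7/5 is trivial since (I \ Q) is a subset of I. Therefore m*(I \ Q) = 7/5.

7/5


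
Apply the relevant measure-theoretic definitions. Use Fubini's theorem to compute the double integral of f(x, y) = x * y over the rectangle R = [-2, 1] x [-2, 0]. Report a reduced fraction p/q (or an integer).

f(x, y) is a tensor product of a function of x and a function of y, and both factors are bounded continuous (hence Lebesgue integrable) on the rectangle, so Fubini's theorem applies:
  integral_R f d(m x m) = (integral_a1^b1 x dx) * (integral_a2^b2 y dy).
Inner integral in x: integral_{-2}^{1} x dx = (1^2 - (-2)^2)/2
  = -3/2.
Inner integral in y: integral_{-2}^{0} y dy = (0^2 - (-2)^2)/2
  = -2.
Product: (-3/2) * (-2) = 3.

3


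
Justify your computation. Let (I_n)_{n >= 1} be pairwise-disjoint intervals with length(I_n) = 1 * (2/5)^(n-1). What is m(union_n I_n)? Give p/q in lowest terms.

By countable additivity of the Lebesgue measure on pairwise disjoint measurable sets,
  m(union_{n >= 1} I_n) = sum_{n >= 1} m(I_n) = sum_{n >= 1} a * r^(n-1),
  with a = 1 and r = 2/5.
Since 0 < r = 2/5 < 1, the geometric series converges:
  sum_{n >= 1} a * r^(n-1) = a / (1 - r).
  = 1 / (1 - 2/5)
  = 1 / (3/5)
  = 5/3.

5/3


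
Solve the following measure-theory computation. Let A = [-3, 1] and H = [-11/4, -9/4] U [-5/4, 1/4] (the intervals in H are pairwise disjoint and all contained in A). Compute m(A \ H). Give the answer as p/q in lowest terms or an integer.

The ambient interval has length m(A) = 1 - (-3) = 4.
Since the holes are disjoint and sit inside A, by finite additivity
  m(H) = sum_i (b_i - a_i), and m(A \ H) = m(A) - m(H).
Computing the hole measures:
  m(H_1) = -9/4 - (-11/4) = 1/2.
  m(H_2) = 1/4 - (-5/4) = 3/2.
Summed: m(H) = 1/2 + 3/2 = 2.
So m(A \ H) = 4 - 2 = 2.

2


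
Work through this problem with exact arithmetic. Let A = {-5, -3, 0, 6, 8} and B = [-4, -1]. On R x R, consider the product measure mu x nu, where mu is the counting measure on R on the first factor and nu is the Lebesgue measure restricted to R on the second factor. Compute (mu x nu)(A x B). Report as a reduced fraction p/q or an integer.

For a measurable rectangle A x B, the product measure satisfies
  (mu x nu)(A x B) = mu(A) * nu(B).
  mu(A) = 5.
  nu(B) = 3.
  (mu x nu)(A x B) = 5 * 3 = 15.

15


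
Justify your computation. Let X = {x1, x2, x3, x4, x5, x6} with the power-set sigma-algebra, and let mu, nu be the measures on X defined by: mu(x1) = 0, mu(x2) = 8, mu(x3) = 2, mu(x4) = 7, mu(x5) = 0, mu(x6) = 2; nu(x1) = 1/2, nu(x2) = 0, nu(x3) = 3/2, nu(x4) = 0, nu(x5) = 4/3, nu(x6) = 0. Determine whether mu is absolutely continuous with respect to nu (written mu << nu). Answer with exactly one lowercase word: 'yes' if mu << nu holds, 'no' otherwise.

mu << nu means: every nu-null measurable set is also mu-null; equivalently, for every atom x, if nu({x}) = 0 then mu({x}) = 0.
Checking each atom:
  x1: nu = 1/2 > 0 -> no constraint.
  x2: nu = 0, mu = 8 > 0 -> violates mu << nu.
  x3: nu = 3/2 > 0 -> no constraint.
  x4: nu = 0, mu = 7 > 0 -> violates mu << nu.
  x5: nu = 4/3 > 0 -> no constraint.
  x6: nu = 0, mu = 2 > 0 -> violates mu << nu.
The atom(s) x2, x4, x6 violate the condition (nu = 0 but mu > 0). Therefore mu is NOT absolutely continuous w.r.t. nu.

no


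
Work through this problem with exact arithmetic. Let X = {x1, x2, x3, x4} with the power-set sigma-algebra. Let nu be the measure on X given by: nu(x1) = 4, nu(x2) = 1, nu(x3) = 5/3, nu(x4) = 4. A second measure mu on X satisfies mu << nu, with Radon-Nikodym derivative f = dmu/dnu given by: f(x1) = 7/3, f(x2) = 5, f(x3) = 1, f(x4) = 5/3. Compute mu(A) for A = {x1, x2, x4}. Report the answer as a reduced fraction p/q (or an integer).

By the defining property of the Radon-Nikodym derivative, for every measurable set A,
  mu(A) = integral_A f dnu.
Since nu is a discrete measure concentrated on the atoms of X, the integral over A reduces to the sum
  mu(A) = sum_{x in A} f(x) * nu({x}).
Computing each term:
  x1: f(x1) * nu(x1) = 7/3 * 4 = 28/3.
  x2: f(x2) * nu(x2) = 5 * 1 = 5.
  x4: f(x4) * nu(x4) = 5/3 * 4 = 20/3.
Summing: mu(A) = 28/3 + 5 + 20/3 = 21.

21


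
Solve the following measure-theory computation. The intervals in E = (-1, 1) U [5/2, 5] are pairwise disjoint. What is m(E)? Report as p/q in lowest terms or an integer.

For pairwise disjoint intervals, m(union_i I_i) = sum_i m(I_i),
and m is invariant under swapping open/closed endpoints (single points have measure 0).
So m(E) = sum_i (b_i - a_i).
  I_1 has length 1 - (-1) = 2.
  I_2 has length 5 - 5/2 = 5/2.
Summing:
  m(E) = 2 + 5/2 = 9/2.

9/2


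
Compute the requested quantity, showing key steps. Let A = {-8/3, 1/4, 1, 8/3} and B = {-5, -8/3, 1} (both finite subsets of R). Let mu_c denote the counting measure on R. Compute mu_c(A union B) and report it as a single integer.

Counting measure on a finite set equals cardinality. By inclusion-exclusion, |A union B| = |A| + |B| - |A cap B|.
|A| = 4, |B| = 3, |A cap B| = 2.
So mu_c(A union B) = 4 + 3 - 2 = 5.

5


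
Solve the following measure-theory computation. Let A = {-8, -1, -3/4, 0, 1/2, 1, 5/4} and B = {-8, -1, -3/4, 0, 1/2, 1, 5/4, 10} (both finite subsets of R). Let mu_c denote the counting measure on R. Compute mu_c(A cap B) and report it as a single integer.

Counting measure on a finite set equals cardinality. mu_c(A cap B) = |A cap B| (elements appearing in both).
Enumerating the elements of A that also lie in B gives 7 element(s).
So mu_c(A cap B) = 7.

7


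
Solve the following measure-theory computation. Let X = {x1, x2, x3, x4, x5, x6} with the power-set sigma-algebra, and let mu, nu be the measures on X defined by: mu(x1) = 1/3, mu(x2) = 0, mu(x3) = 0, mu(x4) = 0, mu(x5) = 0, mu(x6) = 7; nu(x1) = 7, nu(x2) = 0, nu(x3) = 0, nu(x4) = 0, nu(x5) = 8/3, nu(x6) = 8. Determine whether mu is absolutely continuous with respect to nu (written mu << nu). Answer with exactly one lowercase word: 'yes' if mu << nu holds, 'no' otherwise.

mu << nu means: every nu-null measurable set is also mu-null; equivalently, for every atom x, if nu({x}) = 0 then mu({x}) = 0.
Checking each atom:
  x1: nu = 7 > 0 -> no constraint.
  x2: nu = 0, mu = 0 -> consistent with mu << nu.
  x3: nu = 0, mu = 0 -> consistent with mu << nu.
  x4: nu = 0, mu = 0 -> consistent with mu << nu.
  x5: nu = 8/3 > 0 -> no constraint.
  x6: nu = 8 > 0 -> no constraint.
No atom violates the condition. Therefore mu << nu.

yes


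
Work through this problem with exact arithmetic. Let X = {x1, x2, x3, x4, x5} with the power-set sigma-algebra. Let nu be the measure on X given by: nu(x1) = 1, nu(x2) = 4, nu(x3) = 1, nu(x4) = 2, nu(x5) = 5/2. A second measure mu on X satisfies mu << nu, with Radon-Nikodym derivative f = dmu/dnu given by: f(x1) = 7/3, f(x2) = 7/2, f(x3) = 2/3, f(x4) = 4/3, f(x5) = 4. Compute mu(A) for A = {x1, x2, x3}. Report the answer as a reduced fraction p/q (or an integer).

By the defining property of the Radon-Nikodym derivative, for every measurable set A,
  mu(A) = integral_A f dnu.
Since nu is a discrete measure concentrated on the atoms of X, the integral over A reduces to the sum
  mu(A) = sum_{x in A} f(x) * nu({x}).
Computing each term:
  x1: f(x1) * nu(x1) = 7/3 * 1 = 7/3.
  x2: f(x2) * nu(x2) = 7/2 * 4 = 14.
  x3: f(x3) * nu(x3) = 2/3 * 1 = 2/3.
Summing: mu(A) = 7/3 + 14 + 2/3 = 17.

17


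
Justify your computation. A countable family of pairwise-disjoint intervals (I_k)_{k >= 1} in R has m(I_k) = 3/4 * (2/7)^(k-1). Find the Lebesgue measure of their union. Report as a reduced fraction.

By countable additivity of the Lebesgue measure on pairwise disjoint measurable sets,
  m(union_{k >= 1} I_k) = sum_{k >= 1} m(I_k) = sum_{k >= 1} a * r^(k-1),
  with a = 3/4 and r = 2/7.
Since 0 < r = 2/7 < 1, the geometric series converges:
  sum_{k >= 1} a * r^(k-1) = a / (1 - r).
  = 3/4 / (1 - 2/7)
  = 3/4 / (5/7)
  = 21/20.

21/20


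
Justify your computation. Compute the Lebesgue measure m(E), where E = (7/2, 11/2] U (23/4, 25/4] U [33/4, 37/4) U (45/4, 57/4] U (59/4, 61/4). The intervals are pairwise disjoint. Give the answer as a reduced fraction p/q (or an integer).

For pairwise disjoint intervals, m(union_i I_i) = sum_i m(I_i),
and m is invariant under swapping open/closed endpoints (single points have measure 0).
So m(E) = sum_i (b_i - a_i).
  I_1 has length 11/2 - 7/2 = 2.
  I_2 has length 25/4 - 23/4 = 1/2.
  I_3 has length 37/4 - 33/4 = 1.
  I_4 has length 57/4 - 45/4 = 3.
  I_5 has length 61/4 - 59/4 = 1/2.
Summing:
  m(E) = 2 + 1/2 + 1 + 3 + 1/2 = 7.

7


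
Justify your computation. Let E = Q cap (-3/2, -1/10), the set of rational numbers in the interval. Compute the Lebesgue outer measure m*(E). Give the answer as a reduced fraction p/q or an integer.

Q cap (-3/2, -1/10) is countable; list its elements as q_1, q_2, ... . Fix eps > 0 and cover the k-th point by an interval of length eps * 2^(-k). The cover has total length eps * sum_{k>=1} 2^(-k) = eps, so by definition of outer measure m*(Q cap (-3/2, -1/10)) <= eps. Since eps was arbitrary and m* >= 0, the outer measure is 0.

0


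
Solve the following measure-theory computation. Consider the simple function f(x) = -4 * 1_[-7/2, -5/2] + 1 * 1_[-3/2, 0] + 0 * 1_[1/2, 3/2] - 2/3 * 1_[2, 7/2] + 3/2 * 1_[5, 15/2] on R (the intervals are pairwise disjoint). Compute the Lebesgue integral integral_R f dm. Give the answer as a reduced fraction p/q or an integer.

For a simple function f = sum_i c_i * 1_{A_i} with disjoint A_i,
  integral f dm = sum_i c_i * m(A_i).
Lengths of the A_i:
  m(A_1) = -5/2 - (-7/2) = 1.
  m(A_2) = 0 - (-3/2) = 3/2.
  m(A_3) = 3/2 - 1/2 = 1.
  m(A_4) = 7/2 - 2 = 3/2.
  m(A_5) = 15/2 - 5 = 5/2.
Contributions c_i * m(A_i):
  (-4) * (1) = -4.
  (1) * (3/2) = 3/2.
  (0) * (1) = 0.
  (-2/3) * (3/2) = -1.
  (3/2) * (5/2) = 15/4.
Total: -4 + 3/2 + 0 - 1 + 15/4 = 1/4.

1/4


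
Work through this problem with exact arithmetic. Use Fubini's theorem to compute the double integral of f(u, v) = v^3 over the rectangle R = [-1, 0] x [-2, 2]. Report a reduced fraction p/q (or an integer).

f(u, v) is a tensor product of a function of u and a function of v, and both factors are bounded continuous (hence Lebesgue integrable) on the rectangle, so Fubini's theorem applies:
  integral_R f d(m x m) = (integral_a1^b1 1 du) * (integral_a2^b2 v^3 dv).
Inner integral in u: integral_{-1}^{0} 1 du = (0^1 - (-1)^1)/1
  = 1.
Inner integral in v: integral_{-2}^{2} v^3 dv = (2^4 - (-2)^4)/4
  = 0.
Product: (1) * (0) = 0.

0


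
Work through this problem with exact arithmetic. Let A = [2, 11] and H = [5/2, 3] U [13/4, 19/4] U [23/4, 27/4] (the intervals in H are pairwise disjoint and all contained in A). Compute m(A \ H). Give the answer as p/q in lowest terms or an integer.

The ambient interval has length m(A) = 11 - 2 = 9.
Since the holes are disjoint and sit inside A, by finite additivity
  m(H) = sum_i (b_i - a_i), and m(A \ H) = m(A) - m(H).
Computing the hole measures:
  m(H_1) = 3 - 5/2 = 1/2.
  m(H_2) = 19/4 - 13/4 = 3/2.
  m(H_3) = 27/4 - 23/4 = 1.
Summed: m(H) = 1/2 + 3/2 + 1 = 3.
So m(A \ H) = 9 - 3 = 6.

6


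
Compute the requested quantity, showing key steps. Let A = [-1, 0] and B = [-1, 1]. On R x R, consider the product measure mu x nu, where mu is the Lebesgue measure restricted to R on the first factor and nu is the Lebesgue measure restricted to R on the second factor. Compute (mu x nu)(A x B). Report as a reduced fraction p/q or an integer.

For a measurable rectangle A x B, the product measure satisfies
  (mu x nu)(A x B) = mu(A) * nu(B).
  mu(A) = 1.
  nu(B) = 2.
  (mu x nu)(A x B) = 1 * 2 = 2.

2


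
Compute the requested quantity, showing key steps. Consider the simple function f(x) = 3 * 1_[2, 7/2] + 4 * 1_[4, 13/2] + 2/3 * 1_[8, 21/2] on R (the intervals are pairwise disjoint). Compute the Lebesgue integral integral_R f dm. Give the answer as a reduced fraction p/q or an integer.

For a simple function f = sum_i c_i * 1_{A_i} with disjoint A_i,
  integral f dm = sum_i c_i * m(A_i).
Lengths of the A_i:
  m(A_1) = 7/2 - 2 = 3/2.
  m(A_2) = 13/2 - 4 = 5/2.
  m(A_3) = 21/2 - 8 = 5/2.
Contributions c_i * m(A_i):
  (3) * (3/2) = 9/2.
  (4) * (5/2) = 10.
  (2/3) * (5/2) = 5/3.
Total: 9/2 + 10 + 5/3 = 97/6.

97/6


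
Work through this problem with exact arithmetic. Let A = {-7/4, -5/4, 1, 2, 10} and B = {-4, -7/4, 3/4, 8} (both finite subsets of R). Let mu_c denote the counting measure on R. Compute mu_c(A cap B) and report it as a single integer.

Counting measure on a finite set equals cardinality. mu_c(A cap B) = |A cap B| (elements appearing in both).
Enumerating the elements of A that also lie in B gives 1 element(s).
So mu_c(A cap B) = 1.

1


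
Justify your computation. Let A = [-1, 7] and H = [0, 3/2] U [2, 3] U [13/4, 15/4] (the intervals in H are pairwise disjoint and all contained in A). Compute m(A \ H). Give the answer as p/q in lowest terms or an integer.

The ambient interval has length m(A) = 7 - (-1) = 8.
Since the holes are disjoint and sit inside A, by finite additivity
  m(H) = sum_i (b_i - a_i), and m(A \ H) = m(A) - m(H).
Computing the hole measures:
  m(H_1) = 3/2 - 0 = 3/2.
  m(H_2) = 3 - 2 = 1.
  m(H_3) = 15/4 - 13/4 = 1/2.
Summed: m(H) = 3/2 + 1 + 1/2 = 3.
So m(A \ H) = 8 - 3 = 5.

5


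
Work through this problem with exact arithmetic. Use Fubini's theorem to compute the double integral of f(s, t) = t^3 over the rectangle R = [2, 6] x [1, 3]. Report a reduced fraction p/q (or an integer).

f(s, t) is a tensor product of a function of s and a function of t, and both factors are bounded continuous (hence Lebesgue integrable) on the rectangle, so Fubini's theorem applies:
  integral_R f d(m x m) = (integral_a1^b1 1 ds) * (integral_a2^b2 t^3 dt).
Inner integral in s: integral_{2}^{6} 1 ds = (6^1 - 2^1)/1
  = 4.
Inner integral in t: integral_{1}^{3} t^3 dt = (3^4 - 1^4)/4
  = 20.
Product: (4) * (20) = 80.

80


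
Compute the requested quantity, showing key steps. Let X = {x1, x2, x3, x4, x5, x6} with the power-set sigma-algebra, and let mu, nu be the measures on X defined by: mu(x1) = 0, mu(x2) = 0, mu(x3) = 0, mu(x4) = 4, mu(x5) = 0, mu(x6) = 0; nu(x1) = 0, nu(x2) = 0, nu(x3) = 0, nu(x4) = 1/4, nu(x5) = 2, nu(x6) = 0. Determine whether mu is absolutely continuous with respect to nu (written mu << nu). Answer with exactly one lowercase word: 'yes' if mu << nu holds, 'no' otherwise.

mu << nu means: every nu-null measurable set is also mu-null; equivalently, for every atom x, if nu({x}) = 0 then mu({x}) = 0.
Checking each atom:
  x1: nu = 0, mu = 0 -> consistent with mu << nu.
  x2: nu = 0, mu = 0 -> consistent with mu << nu.
  x3: nu = 0, mu = 0 -> consistent with mu << nu.
  x4: nu = 1/4 > 0 -> no constraint.
  x5: nu = 2 > 0 -> no constraint.
  x6: nu = 0, mu = 0 -> consistent with mu << nu.
No atom violates the condition. Therefore mu << nu.

yes


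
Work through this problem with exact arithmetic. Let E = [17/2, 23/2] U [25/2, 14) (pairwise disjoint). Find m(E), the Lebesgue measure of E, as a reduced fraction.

For pairwise disjoint intervals, m(union_i I_i) = sum_i m(I_i),
and m is invariant under swapping open/closed endpoints (single points have measure 0).
So m(E) = sum_i (b_i - a_i).
  I_1 has length 23/2 - 17/2 = 3.
  I_2 has length 14 - 25/2 = 3/2.
Summing:
  m(E) = 3 + 3/2 = 9/2.

9/2


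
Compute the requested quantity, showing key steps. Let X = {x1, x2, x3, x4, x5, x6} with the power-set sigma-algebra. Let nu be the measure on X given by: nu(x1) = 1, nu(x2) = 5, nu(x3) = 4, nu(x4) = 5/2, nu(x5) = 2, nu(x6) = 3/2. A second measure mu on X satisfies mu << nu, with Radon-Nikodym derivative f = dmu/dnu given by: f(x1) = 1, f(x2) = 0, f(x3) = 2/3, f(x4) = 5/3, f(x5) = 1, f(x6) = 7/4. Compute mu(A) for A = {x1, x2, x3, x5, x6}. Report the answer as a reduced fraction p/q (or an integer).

By the defining property of the Radon-Nikodym derivative, for every measurable set A,
  mu(A) = integral_A f dnu.
Since nu is a discrete measure concentrated on the atoms of X, the integral over A reduces to the sum
  mu(A) = sum_{x in A} f(x) * nu({x}).
Computing each term:
  x1: f(x1) * nu(x1) = 1 * 1 = 1.
  x2: f(x2) * nu(x2) = 0 * 5 = 0.
  x3: f(x3) * nu(x3) = 2/3 * 4 = 8/3.
  x5: f(x5) * nu(x5) = 1 * 2 = 2.
  x6: f(x6) * nu(x6) = 7/4 * 3/2 = 21/8.
Summing: mu(A) = 1 + 0 + 8/3 + 2 + 21/8 = 199/24.

199/24


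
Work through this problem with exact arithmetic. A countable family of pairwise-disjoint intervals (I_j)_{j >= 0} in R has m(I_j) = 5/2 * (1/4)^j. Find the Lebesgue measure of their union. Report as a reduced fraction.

By countable additivity of the Lebesgue measure on pairwise disjoint measurable sets,
  m(union_{j >= 0} I_j) = sum_{j >= 0} m(I_j) = sum_{j >= 0} a * r^j,
  with a = 5/2 and r = 1/4.
Since 0 < r = 1/4 < 1, the geometric series converges:
  sum_{j >= 0} a * r^j = a / (1 - r).
  = 5/2 / (1 - 1/4)
  = 5/2 / (3/4)
  = 10/3.

10/3


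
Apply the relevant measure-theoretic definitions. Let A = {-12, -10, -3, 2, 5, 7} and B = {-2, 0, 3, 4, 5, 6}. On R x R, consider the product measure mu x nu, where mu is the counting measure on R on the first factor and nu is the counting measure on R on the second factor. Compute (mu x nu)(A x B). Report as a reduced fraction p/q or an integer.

For a measurable rectangle A x B, the product measure satisfies
  (mu x nu)(A x B) = mu(A) * nu(B).
  mu(A) = 6.
  nu(B) = 6.
  (mu x nu)(A x B) = 6 * 6 = 36.

36


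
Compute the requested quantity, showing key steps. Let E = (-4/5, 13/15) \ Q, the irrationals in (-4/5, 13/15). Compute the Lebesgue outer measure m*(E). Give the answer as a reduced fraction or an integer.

The interval I = (-4/5, 13/15) has m(I) = 13/15 - (-4/5) = 5/3 (endpoints are measure-zero, so open/closed/half-open agree). Write I = (I cap Q) u (I \ Q). The rationals in I are countable, so m*(I cap Q) = 0 (cover each rational by intervals whose total length is arbitrarily small). By countable subadditivity m*(I) <= m*(I cap Q) + m*(I \ Q), hence m*(I \ Q) >= m(I) = 5/3. The reverse inequality m*(I \ Q) <= m*(I) = 5/3 is trivial since (I \ Q) is a subset of I. Therefore m*(I \ Q) = 5/3.

5/3


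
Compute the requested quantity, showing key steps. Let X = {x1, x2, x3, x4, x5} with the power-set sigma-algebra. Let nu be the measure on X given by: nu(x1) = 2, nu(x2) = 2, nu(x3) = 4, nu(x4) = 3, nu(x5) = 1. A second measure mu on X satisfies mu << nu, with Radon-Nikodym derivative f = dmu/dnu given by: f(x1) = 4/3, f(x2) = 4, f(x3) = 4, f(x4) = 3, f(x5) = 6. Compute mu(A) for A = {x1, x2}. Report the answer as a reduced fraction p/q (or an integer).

By the defining property of the Radon-Nikodym derivative, for every measurable set A,
  mu(A) = integral_A f dnu.
Since nu is a discrete measure concentrated on the atoms of X, the integral over A reduces to the sum
  mu(A) = sum_{x in A} f(x) * nu({x}).
Computing each term:
  x1: f(x1) * nu(x1) = 4/3 * 2 = 8/3.
  x2: f(x2) * nu(x2) = 4 * 2 = 8.
Summing: mu(A) = 8/3 + 8 = 32/3.

32/3


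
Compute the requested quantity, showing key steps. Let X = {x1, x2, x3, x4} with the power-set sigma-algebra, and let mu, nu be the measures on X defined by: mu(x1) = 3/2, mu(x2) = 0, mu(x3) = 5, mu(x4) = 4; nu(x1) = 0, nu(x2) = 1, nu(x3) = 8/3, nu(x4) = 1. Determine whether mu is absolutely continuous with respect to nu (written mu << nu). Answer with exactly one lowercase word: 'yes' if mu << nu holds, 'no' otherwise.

mu << nu means: every nu-null measurable set is also mu-null; equivalently, for every atom x, if nu({x}) = 0 then mu({x}) = 0.
Checking each atom:
  x1: nu = 0, mu = 3/2 > 0 -> violates mu << nu.
  x2: nu = 1 > 0 -> no constraint.
  x3: nu = 8/3 > 0 -> no constraint.
  x4: nu = 1 > 0 -> no constraint.
The atom(s) x1 violate the condition (nu = 0 but mu > 0). Therefore mu is NOT absolutely continuous w.r.t. nu.

no


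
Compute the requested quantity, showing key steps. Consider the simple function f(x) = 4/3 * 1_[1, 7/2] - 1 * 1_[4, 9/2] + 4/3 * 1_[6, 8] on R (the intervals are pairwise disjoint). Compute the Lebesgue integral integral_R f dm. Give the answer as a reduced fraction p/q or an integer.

For a simple function f = sum_i c_i * 1_{A_i} with disjoint A_i,
  integral f dm = sum_i c_i * m(A_i).
Lengths of the A_i:
  m(A_1) = 7/2 - 1 = 5/2.
  m(A_2) = 9/2 - 4 = 1/2.
  m(A_3) = 8 - 6 = 2.
Contributions c_i * m(A_i):
  (4/3) * (5/2) = 10/3.
  (-1) * (1/2) = -1/2.
  (4/3) * (2) = 8/3.
Total: 10/3 - 1/2 + 8/3 = 11/2.

11/2


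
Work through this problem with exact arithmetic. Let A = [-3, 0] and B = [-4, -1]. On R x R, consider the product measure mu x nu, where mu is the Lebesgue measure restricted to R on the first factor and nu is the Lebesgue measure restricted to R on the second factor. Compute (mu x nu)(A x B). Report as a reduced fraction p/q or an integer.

For a measurable rectangle A x B, the product measure satisfies
  (mu x nu)(A x B) = mu(A) * nu(B).
  mu(A) = 3.
  nu(B) = 3.
  (mu x nu)(A x B) = 3 * 3 = 9.

9


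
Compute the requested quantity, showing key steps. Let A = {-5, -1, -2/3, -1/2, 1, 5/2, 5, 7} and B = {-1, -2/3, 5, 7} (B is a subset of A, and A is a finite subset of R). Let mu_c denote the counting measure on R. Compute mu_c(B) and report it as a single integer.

Counting measure assigns mu_c(E) = |E| (number of elements) when E is finite.
B has 4 element(s), so mu_c(B) = 4.

4


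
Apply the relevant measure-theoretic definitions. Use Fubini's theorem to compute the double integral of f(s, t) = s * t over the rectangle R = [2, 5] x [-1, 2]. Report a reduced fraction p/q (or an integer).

f(s, t) is a tensor product of a function of s and a function of t, and both factors are bounded continuous (hence Lebesgue integrable) on the rectangle, so Fubini's theorem applies:
  integral_R f d(m x m) = (integral_a1^b1 s ds) * (integral_a2^b2 t dt).
Inner integral in s: integral_{2}^{5} s ds = (5^2 - 2^2)/2
  = 21/2.
Inner integral in t: integral_{-1}^{2} t dt = (2^2 - (-1)^2)/2
  = 3/2.
Product: (21/2) * (3/2) = 63/4.

63/4


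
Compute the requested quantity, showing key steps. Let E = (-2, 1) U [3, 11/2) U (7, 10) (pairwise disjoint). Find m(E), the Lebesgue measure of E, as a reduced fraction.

For pairwise disjoint intervals, m(union_i I_i) = sum_i m(I_i),
and m is invariant under swapping open/closed endpoints (single points have measure 0).
So m(E) = sum_i (b_i - a_i).
  I_1 has length 1 - (-2) = 3.
  I_2 has length 11/2 - 3 = 5/2.
  I_3 has length 10 - 7 = 3.
Summing:
  m(E) = 3 + 5/2 + 3 = 17/2.

17/2


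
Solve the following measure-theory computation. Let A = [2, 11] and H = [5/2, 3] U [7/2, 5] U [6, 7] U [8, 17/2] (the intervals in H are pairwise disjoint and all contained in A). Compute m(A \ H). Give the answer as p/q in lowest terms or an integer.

The ambient interval has length m(A) = 11 - 2 = 9.
Since the holes are disjoint and sit inside A, by finite additivity
  m(H) = sum_i (b_i - a_i), and m(A \ H) = m(A) - m(H).
Computing the hole measures:
  m(H_1) = 3 - 5/2 = 1/2.
  m(H_2) = 5 - 7/2 = 3/2.
  m(H_3) = 7 - 6 = 1.
  m(H_4) = 17/2 - 8 = 1/2.
Summed: m(H) = 1/2 + 3/2 + 1 + 1/2 = 7/2.
So m(A \ H) = 9 - 7/2 = 11/2.

11/2


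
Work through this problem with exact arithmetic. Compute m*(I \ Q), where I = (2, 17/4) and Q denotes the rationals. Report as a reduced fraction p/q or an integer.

The interval I = (2, 17/4) has m(I) = 17/4 - 2 = 9/4 (endpoints are measure-zero, so open/closed/half-open agree). Write I = (I cap Q) u (I \ Q). The rationals in I are countable, so m*(I cap Q) = 0 (cover each rational by intervals whose total length is arbitrarily small). By countable subadditivity m*(I) <= m*(I cap Q) + m*(I \ Q), hence m*(I \ Q) >= m(I) = 9/4. The reverse inequality m*(I \ Q) <= m*(I) = 9/4 is trivial since (I \ Q) is a subset of I. Therefore m*(I \ Q) = 9/4.

9/4


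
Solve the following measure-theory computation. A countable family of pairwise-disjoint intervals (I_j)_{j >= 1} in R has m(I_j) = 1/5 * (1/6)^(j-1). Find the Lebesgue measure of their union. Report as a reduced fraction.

By countable additivity of the Lebesgue measure on pairwise disjoint measurable sets,
  m(union_{j >= 1} I_j) = sum_{j >= 1} m(I_j) = sum_{j >= 1} a * r^(j-1),
  with a = 1/5 and r = 1/6.
Since 0 < r = 1/6 < 1, the geometric series converges:
  sum_{j >= 1} a * r^(j-1) = a / (1 - r).
  = 1/5 / (1 - 1/6)
  = 1/5 / (5/6)
  = 6/25.

6/25


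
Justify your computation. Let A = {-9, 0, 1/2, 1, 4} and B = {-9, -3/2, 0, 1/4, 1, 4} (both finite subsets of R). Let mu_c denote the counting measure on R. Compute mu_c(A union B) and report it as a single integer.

Counting measure on a finite set equals cardinality. By inclusion-exclusion, |A union B| = |A| + |B| - |A cap B|.
|A| = 5, |B| = 6, |A cap B| = 4.
So mu_c(A union B) = 5 + 6 - 4 = 7.

7


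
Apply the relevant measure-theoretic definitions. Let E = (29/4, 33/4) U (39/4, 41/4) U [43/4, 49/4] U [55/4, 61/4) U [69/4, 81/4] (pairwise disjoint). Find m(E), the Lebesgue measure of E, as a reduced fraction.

For pairwise disjoint intervals, m(union_i I_i) = sum_i m(I_i),
and m is invariant under swapping open/closed endpoints (single points have measure 0).
So m(E) = sum_i (b_i - a_i).
  I_1 has length 33/4 - 29/4 = 1.
  I_2 has length 41/4 - 39/4 = 1/2.
  I_3 has length 49/4 - 43/4 = 3/2.
  I_4 has length 61/4 - 55/4 = 3/2.
  I_5 has length 81/4 - 69/4 = 3.
Summing:
  m(E) = 1 + 1/2 + 3/2 + 3/2 + 3 = 15/2.

15/2


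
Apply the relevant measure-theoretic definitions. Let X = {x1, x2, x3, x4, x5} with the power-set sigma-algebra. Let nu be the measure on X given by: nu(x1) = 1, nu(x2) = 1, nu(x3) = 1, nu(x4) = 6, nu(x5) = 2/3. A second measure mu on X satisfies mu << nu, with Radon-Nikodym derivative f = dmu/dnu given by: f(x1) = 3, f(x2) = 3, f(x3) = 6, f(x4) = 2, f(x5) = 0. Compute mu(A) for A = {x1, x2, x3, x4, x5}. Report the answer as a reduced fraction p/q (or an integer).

By the defining property of the Radon-Nikodym derivative, for every measurable set A,
  mu(A) = integral_A f dnu.
Since nu is a discrete measure concentrated on the atoms of X, the integral over A reduces to the sum
  mu(A) = sum_{x in A} f(x) * nu({x}).
Computing each term:
  x1: f(x1) * nu(x1) = 3 * 1 = 3.
  x2: f(x2) * nu(x2) = 3 * 1 = 3.
  x3: f(x3) * nu(x3) = 6 * 1 = 6.
  x4: f(x4) * nu(x4) = 2 * 6 = 12.
  x5: f(x5) * nu(x5) = 0 * 2/3 = 0.
Summing: mu(A) = 3 + 3 + 6 + 12 + 0 = 24.

24


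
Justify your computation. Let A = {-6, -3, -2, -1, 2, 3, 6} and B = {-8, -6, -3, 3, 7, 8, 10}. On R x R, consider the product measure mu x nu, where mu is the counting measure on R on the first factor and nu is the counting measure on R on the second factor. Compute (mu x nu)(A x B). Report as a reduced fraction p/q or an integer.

For a measurable rectangle A x B, the product measure satisfies
  (mu x nu)(A x B) = mu(A) * nu(B).
  mu(A) = 7.
  nu(B) = 7.
  (mu x nu)(A x B) = 7 * 7 = 49.

49


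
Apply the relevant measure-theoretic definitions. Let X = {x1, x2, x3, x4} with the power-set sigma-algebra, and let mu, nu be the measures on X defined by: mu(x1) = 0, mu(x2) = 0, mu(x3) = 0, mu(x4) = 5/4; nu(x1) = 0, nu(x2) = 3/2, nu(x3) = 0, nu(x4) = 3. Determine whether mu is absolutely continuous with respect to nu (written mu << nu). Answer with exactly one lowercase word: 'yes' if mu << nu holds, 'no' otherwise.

mu << nu means: every nu-null measurable set is also mu-null; equivalently, for every atom x, if nu({x}) = 0 then mu({x}) = 0.
Checking each atom:
  x1: nu = 0, mu = 0 -> consistent with mu << nu.
  x2: nu = 3/2 > 0 -> no constraint.
  x3: nu = 0, mu = 0 -> consistent with mu << nu.
  x4: nu = 3 > 0 -> no constraint.
No atom violates the condition. Therefore mu << nu.

yes


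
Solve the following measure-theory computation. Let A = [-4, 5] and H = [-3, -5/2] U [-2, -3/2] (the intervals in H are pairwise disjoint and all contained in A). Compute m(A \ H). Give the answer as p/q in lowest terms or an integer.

The ambient interval has length m(A) = 5 - (-4) = 9.
Since the holes are disjoint and sit inside A, by finite additivity
  m(H) = sum_i (b_i - a_i), and m(A \ H) = m(A) - m(H).
Computing the hole measures:
  m(H_1) = -5/2 - (-3) = 1/2.
  m(H_2) = -3/2 - (-2) = 1/2.
Summed: m(H) = 1/2 + 1/2 = 1.
So m(A \ H) = 9 - 1 = 8.

8


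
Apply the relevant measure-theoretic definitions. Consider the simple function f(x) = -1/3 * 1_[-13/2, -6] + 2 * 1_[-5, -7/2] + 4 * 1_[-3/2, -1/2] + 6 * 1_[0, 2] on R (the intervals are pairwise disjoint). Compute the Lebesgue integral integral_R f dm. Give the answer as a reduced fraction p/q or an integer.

For a simple function f = sum_i c_i * 1_{A_i} with disjoint A_i,
  integral f dm = sum_i c_i * m(A_i).
Lengths of the A_i:
  m(A_1) = -6 - (-13/2) = 1/2.
  m(A_2) = -7/2 - (-5) = 3/2.
  m(A_3) = -1/2 - (-3/2) = 1.
  m(A_4) = 2 - 0 = 2.
Contributions c_i * m(A_i):
  (-1/3) * (1/2) = -1/6.
  (2) * (3/2) = 3.
  (4) * (1) = 4.
  (6) * (2) = 12.
Total: -1/6 + 3 + 4 + 12 = 113/6.

113/6


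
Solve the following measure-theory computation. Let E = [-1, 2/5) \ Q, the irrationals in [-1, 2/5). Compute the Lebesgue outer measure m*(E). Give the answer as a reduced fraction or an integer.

The interval I = [-1, 2/5) has m(I) = 2/5 - (-1) = 7/5 (endpoints are measure-zero, so open/closed/half-open agree). Write I = (I cap Q) u (I \ Q). The rationals in I are countable, so m*(I cap Q) = 0 (cover each rational by intervals whose total length is arbitrarily small). By countable subadditivity m*(I) <= m*(I cap Q) + m*(I \ Q), hence m*(I \ Q) >= m(I) = 7/5. The reverse inequality m*(I \ Q) <= m*(I) = 7/5 is trivial since (I \ Q) is a subset of I. Therefore m*(I \ Q) = 7/5.

7/5


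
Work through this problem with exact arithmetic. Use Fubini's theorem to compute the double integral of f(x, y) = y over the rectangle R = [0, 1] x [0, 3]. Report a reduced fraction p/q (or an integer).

f(x, y) is a tensor product of a function of x and a function of y, and both factors are bounded continuous (hence Lebesgue integrable) on the rectangle, so Fubini's theorem applies:
  integral_R f d(m x m) = (integral_a1^b1 1 dx) * (integral_a2^b2 y dy).
Inner integral in x: integral_{0}^{1} 1 dx = (1^1 - 0^1)/1
  = 1.
Inner integral in y: integral_{0}^{3} y dy = (3^2 - 0^2)/2
  = 9/2.
Product: (1) * (9/2) = 9/2.

9/2


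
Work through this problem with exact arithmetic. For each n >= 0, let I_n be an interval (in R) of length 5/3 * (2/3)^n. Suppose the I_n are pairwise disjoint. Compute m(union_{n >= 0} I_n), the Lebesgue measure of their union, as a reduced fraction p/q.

By countable additivity of the Lebesgue measure on pairwise disjoint measurable sets,
  m(union_{n >= 0} I_n) = sum_{n >= 0} m(I_n) = sum_{n >= 0} a * r^n,
  with a = 5/3 and r = 2/3.
Since 0 < r = 2/3 < 1, the geometric series converges:
  sum_{n >= 0} a * r^n = a / (1 - r).
  = 5/3 / (1 - 2/3)
  = 5/3 / (1/3)
  = 5.

5


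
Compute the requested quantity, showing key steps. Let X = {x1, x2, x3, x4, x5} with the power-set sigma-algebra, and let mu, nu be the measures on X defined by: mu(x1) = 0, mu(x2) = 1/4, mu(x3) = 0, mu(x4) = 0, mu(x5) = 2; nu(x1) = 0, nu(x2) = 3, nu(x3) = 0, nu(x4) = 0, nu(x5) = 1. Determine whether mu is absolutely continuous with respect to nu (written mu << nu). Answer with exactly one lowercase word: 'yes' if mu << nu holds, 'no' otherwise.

mu << nu means: every nu-null measurable set is also mu-null; equivalently, for every atom x, if nu({x}) = 0 then mu({x}) = 0.
Checking each atom:
  x1: nu = 0, mu = 0 -> consistent with mu << nu.
  x2: nu = 3 > 0 -> no constraint.
  x3: nu = 0, mu = 0 -> consistent with mu << nu.
  x4: nu = 0, mu = 0 -> consistent with mu << nu.
  x5: nu = 1 > 0 -> no constraint.
No atom violates the condition. Therefore mu << nu.

yes


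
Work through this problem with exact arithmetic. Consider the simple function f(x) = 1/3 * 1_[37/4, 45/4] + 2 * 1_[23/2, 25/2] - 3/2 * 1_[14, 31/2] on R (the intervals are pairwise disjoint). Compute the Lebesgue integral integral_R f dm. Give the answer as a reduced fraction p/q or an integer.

For a simple function f = sum_i c_i * 1_{A_i} with disjoint A_i,
  integral f dm = sum_i c_i * m(A_i).
Lengths of the A_i:
  m(A_1) = 45/4 - 37/4 = 2.
  m(A_2) = 25/2 - 23/2 = 1.
  m(A_3) = 31/2 - 14 = 3/2.
Contributions c_i * m(A_i):
  (1/3) * (2) = 2/3.
  (2) * (1) = 2.
  (-3/2) * (3/2) = -9/4.
Total: 2/3 + 2 - 9/4 = 5/12.

5/12


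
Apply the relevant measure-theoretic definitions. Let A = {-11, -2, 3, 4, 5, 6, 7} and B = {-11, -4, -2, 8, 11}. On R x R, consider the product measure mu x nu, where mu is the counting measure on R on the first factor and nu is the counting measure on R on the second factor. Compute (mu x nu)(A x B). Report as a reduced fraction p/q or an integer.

For a measurable rectangle A x B, the product measure satisfies
  (mu x nu)(A x B) = mu(A) * nu(B).
  mu(A) = 7.
  nu(B) = 5.
  (mu x nu)(A x B) = 7 * 5 = 35.

35


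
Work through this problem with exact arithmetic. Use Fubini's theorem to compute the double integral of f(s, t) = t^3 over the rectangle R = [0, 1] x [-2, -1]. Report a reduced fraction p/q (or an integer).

f(s, t) is a tensor product of a function of s and a function of t, and both factors are bounded continuous (hence Lebesgue integrable) on the rectangle, so Fubini's theorem applies:
  integral_R f d(m x m) = (integral_a1^b1 1 ds) * (integral_a2^b2 t^3 dt).
Inner integral in s: integral_{0}^{1} 1 ds = (1^1 - 0^1)/1
  = 1.
Inner integral in t: integral_{-2}^{-1} t^3 dt = ((-1)^4 - (-2)^4)/4
  = -15/4.
Product: (1) * (-15/4) = -15/4.

-15/4


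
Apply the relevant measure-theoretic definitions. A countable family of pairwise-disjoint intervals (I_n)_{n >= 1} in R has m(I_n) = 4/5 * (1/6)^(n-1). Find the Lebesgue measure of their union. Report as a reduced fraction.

By countable additivity of the Lebesgue measure on pairwise disjoint measurable sets,
  m(union_{n >= 1} I_n) = sum_{n >= 1} m(I_n) = sum_{n >= 1} a * r^(n-1),
  with a = 4/5 and r = 1/6.
Since 0 < r = 1/6 < 1, the geometric series converges:
  sum_{n >= 1} a * r^(n-1) = a / (1 - r).
  = 4/5 / (1 - 1/6)
  = 4/5 / (5/6)
  = 24/25.

24/25


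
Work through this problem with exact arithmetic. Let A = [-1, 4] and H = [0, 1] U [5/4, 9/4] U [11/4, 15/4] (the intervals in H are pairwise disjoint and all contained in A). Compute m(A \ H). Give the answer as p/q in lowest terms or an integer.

The ambient interval has length m(A) = 4 - (-1) = 5.
Since the holes are disjoint and sit inside A, by finite additivity
  m(H) = sum_i (b_i - a_i), and m(A \ H) = m(A) - m(H).
Computing the hole measures:
  m(H_1) = 1 - 0 = 1.
  m(H_2) = 9/4 - 5/4 = 1.
  m(H_3) = 15/4 - 11/4 = 1.
Summed: m(H) = 1 + 1 + 1 = 3.
So m(A \ H) = 5 - 3 = 2.

2


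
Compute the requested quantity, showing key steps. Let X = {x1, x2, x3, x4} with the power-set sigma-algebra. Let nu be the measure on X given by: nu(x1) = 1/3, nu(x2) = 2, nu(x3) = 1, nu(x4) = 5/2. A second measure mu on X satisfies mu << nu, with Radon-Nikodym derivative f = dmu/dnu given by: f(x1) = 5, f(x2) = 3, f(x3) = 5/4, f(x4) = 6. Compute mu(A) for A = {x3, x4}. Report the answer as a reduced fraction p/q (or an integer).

By the defining property of the Radon-Nikodym derivative, for every measurable set A,
  mu(A) = integral_A f dnu.
Since nu is a discrete measure concentrated on the atoms of X, the integral over A reduces to the sum
  mu(A) = sum_{x in A} f(x) * nu({x}).
Computing each term:
  x3: f(x3) * nu(x3) = 5/4 * 1 = 5/4.
  x4: f(x4) * nu(x4) = 6 * 5/2 = 15.
Summing: mu(A) = 5/4 + 15 = 65/4.

65/4


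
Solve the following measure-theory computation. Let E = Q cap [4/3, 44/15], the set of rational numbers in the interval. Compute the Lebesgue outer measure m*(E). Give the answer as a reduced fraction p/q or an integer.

Q cap [4/3, 44/15] is countable; list its elements as q_1, q_2, ... . Fix eps > 0 and cover the k-th point by an interval of length eps * 2^(-k). The cover has total length eps * sum_{k>=1} 2^(-k) = eps, so by definition of outer measure m*(Q cap [4/3, 44/15]) <= eps. Since eps was arbitrary and m* >= 0, the outer measure is 0.

0


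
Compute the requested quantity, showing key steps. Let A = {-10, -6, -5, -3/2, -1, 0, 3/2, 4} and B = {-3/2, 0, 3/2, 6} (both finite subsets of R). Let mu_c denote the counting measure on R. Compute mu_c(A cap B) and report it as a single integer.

Counting measure on a finite set equals cardinality. mu_c(A cap B) = |A cap B| (elements appearing in both).
Enumerating the elements of A that also lie in B gives 3 element(s).
So mu_c(A cap B) = 3.

3


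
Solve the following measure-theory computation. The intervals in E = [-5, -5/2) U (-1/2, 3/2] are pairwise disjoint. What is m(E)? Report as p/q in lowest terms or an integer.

For pairwise disjoint intervals, m(union_i I_i) = sum_i m(I_i),
and m is invariant under swapping open/closed endpoints (single points have measure 0).
So m(E) = sum_i (b_i - a_i).
  I_1 has length -5/2 - (-5) = 5/2.
  I_2 has length 3/2 - (-1/2) = 2.
Summing:
  m(E) = 5/2 + 2 = 9/2.

9/2


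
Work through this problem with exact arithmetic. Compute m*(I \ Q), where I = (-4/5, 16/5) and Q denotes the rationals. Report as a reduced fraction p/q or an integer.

The interval I = (-4/5, 16/5) has m(I) = 16/5 - (-4/5) = 4 (endpoints are measure-zero, so open/closed/half-open agree). Write I = (I cap Q) u (I \ Q). The rationals in I are countable, so m*(I cap Q) = 0 (cover each rational by intervals whose total length is arbitrarily small). By countable subadditivity m*(I) <= m*(I cap Q) + m*(I \ Q), hence m*(I \ Q) >= m(I) = 4. The reverse inequality m*(I \ Q) <= m*(I) = 4 is trivial since (I \ Q) is a subset of I. Therefore m*(I \ Q) = 4.

4
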